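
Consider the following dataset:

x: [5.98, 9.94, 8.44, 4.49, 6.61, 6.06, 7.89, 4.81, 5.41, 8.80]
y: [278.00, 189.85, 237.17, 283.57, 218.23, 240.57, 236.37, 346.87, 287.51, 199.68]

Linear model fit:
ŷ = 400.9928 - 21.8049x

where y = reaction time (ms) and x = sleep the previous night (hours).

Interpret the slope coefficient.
On average, reaction time is about 21.8049 ms lower for every extra hour of sleep.

The slope β₁ = -21.8049 gives the rate at which the fitted reaction time changes with sleep.

Interpretation:
- Sleep up by 1 hour → predicted reaction time decreases by 21.8049 ms
- This is a linear approximation: the same per-unit change is assumed across the whole observed x range
- The sign (−) gives the direction; the magnitude 21.8049 gives the size of the effect per hour

The intercept β₀ = 400.9928 is the predicted reaction time when sleep = 0; since the smallest observed x is 4.49, this is an extrapolation and mainly anchors the line.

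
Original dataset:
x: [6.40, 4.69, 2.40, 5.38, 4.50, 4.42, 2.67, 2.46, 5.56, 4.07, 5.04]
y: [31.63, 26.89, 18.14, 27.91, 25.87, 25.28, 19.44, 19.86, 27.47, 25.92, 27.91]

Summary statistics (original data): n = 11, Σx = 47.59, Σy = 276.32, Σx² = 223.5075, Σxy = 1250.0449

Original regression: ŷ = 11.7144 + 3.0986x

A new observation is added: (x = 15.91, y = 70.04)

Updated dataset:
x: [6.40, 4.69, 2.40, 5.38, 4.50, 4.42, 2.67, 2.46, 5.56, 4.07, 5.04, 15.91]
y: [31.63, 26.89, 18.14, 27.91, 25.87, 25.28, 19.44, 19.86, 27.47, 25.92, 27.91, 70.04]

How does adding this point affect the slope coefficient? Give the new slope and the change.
New slope β₁ = 3.7803 versus 3.0986 before: a change of +0.6817 (+22.0%).

x = 15.91 lies well outside the original x-range [2.40, 6.40] (x̄ ≈ 4.33), so this observation has high leverage and can move the slope substantially.

Step 1: Update the sums with the new point (n goes from 11 to 12)
Σx  = 47.59 + 15.91 = 63.50
Σy  = 276.32 + 70.04 = 346.36
Σx² = 223.5075 + 15.91² = 223.5075 + 253.1281 = 476.6356
Σxy = 1250.0449 + 15.91×70.04 = 1250.0449 + 1114.3364 = 2364.3813

Step 2: Recompute the slope with b₁ = (nΣxy − ΣxΣy) / (nΣx² − (Σx)²)
Numerator   = 12×2364.3813 − 63.50×346.36 = 28372.5756 − 21993.8600 = 6378.7156
Denominator = 12×476.6356 − 63.50² = 5719.6272 − 4032.2500 = 1687.3772
b₁(new) = 6378.7156 / 1687.3772 = 3.7803

(Same formula on the original sums: (11×1250.0449 − 47.59×276.32) / (11×223.5075 − 47.59²) = 600.4251 / 193.7744 = 3.0986, matching the given fit.)

Step 3: Change in slope
Δβ₁ = 3.7803 − 3.0986 = +0.6817
Relative change = +0.6817 / 3.0986 × 100% = +22.0%
→ the slope increases when the point is added.

A high-leverage point only changes the slope if it is off the original line; here y = 70.04 is above the original trend, so the slope increases.
In practice: refit with and without it and report both if conclusions differ.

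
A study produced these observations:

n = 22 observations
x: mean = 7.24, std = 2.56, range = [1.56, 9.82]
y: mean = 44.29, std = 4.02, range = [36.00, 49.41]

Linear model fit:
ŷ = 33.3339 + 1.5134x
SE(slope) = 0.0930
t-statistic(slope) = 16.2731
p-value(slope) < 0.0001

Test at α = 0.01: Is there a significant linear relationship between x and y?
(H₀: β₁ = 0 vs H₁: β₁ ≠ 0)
Reject H₀: p-value < 0.0001 < α = 0.01. The linear relationship is significant at the 1% level.

Hypothesis test for the slope coefficient:

H₀: β₁ = 0 (no linear relationship)
H₁: β₁ ≠ 0 (linear relationship exists)

Test statistic: t = β̂₁ / SE(β̂₁) = 1.5134 / 0.0930 = 16.2731

p < 0.0001: how often a slope estimate this far from 0 (in SE units) would arise by chance if β₁ were truly 0.

Decision rule: reject H₀ if p-value < α.
p-value < 0.0001 < α = 0.01 → reject H₀.

There is sufficient evidence at the 1% significance level to conclude that a linear relationship exists between x and y.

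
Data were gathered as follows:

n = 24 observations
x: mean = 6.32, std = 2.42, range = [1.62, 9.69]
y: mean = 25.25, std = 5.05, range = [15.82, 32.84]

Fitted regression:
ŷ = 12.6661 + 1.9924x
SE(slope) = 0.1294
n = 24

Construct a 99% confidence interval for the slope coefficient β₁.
The 99% CI for β₁ is (1.6276, 2.3572)

Confidence interval for the slope:

The 99% CI for β₁ is: β̂₁ ± t*(α/2, n-2) × SE(β̂₁)

Step 1: Find critical t-value
- Confidence level = 0.99
- Degrees of freedom = n - 2 = 24 - 2 = 22
- t*(α/2, 22) = 2.8188

Step 2: Calculate margin of error
Margin = 2.8188 × 0.1294 = 0.3648

Step 3: Construct interval
CI = 1.9924 ± 0.3648
CI = (1.6276, 2.3572)

Interpretation: We are 99% confident that the true slope β₁ lies between 1.6276 and 2.3572.
The interval does not include 0, suggesting a significant linear relationship.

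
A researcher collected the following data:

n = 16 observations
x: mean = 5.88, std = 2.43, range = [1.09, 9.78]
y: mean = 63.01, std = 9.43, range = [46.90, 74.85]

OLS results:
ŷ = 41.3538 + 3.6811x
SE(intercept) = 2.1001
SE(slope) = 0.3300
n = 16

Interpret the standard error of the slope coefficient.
SE(slope) = 0.3300 measures the uncertainty in the estimated slope. The coefficient is estimated precisely (SE/|β̂₁| = 9.0%).

What SE measures:
- The standard error quantifies the sampling variability of the coefficient estimate
- It is the estimated standard deviation of β̂₁ across hypothetical repeated samples of the same size
- Smaller SE → more precise estimate

Relative precision:
- SE / |β̂₁| = 0.3300 / 3.6811 = 9.0%
- Rule of thumb (under 20%: precise; 20% to under 50%: moderately precise; 50% or more: imprecise) → precise

Link to the t-test: t = β̂₁ / SE(β̂₁) = 3.6811 / 0.3300 = 11.1548, the statistic for H₀: β₁ = 0.

What drives SE(β̂₁): wider spread of x values → smaller SE; more residual scatter → larger SE; larger n (here n = 16) → smaller SE.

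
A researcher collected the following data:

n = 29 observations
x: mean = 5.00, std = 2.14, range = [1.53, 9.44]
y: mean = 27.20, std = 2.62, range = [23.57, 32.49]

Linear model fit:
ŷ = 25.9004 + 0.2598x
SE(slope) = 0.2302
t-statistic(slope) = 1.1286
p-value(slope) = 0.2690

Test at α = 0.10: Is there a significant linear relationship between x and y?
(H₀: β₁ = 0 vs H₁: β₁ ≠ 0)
p-value = 0.2690 ≥ α = 0.10, so we fail to reject H₀. The relationship is not significant.

Hypothesis test for the slope coefficient:

H₀: β₁ = 0 (no linear relationship)
H₁: β₁ ≠ 0 (linear relationship exists)

Test statistic: t = β̂₁ / SE(β̂₁) = 0.2598 / 0.2302 = 1.1286

With df = 27, the two-sided p-value for |t| = 1.1286 is 0.2690.

Decision rule: reject H₀ if p-value < α.
p-value = 0.2690 ≥ α = 0.10 → fail to reject H₀.

There is not sufficient evidence at the 10% significance level to conclude that a linear relationship exists between x and y.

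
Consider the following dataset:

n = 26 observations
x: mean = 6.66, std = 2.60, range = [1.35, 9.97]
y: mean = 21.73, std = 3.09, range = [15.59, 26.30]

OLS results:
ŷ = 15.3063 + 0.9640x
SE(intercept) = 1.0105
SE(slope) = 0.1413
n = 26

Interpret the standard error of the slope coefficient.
The slope 0.9640 is pinned down to within about ±0.1413 (one SE) by these data — relative uncertainty 14.7%, i.e. precise.

SE(β̂₁) = 0.1413 says: if we drew many samples of n = 26 from the same population and refit each time, the fitted slopes would scatter with a standard deviation of roughly 0.1413 around the true β₁.

Relative precision:
- SE / |β̂₁| = 0.1413 / 0.9640 = 14.7%
- Rule of thumb (under 20%: precise; 20% to under 50%: moderately precise; 50% or more: imprecise) → precise

Link to the t-test: t = β̂₁ / SE(β̂₁) = 0.9640 / 0.1413 = 6.8224, the statistic for H₀: β₁ = 0.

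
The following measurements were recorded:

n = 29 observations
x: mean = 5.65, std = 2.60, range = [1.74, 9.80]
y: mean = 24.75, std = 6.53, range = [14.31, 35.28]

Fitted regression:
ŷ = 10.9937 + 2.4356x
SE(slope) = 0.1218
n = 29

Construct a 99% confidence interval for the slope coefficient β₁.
The 99% CI for β₁ is (2.0981, 2.7731)

Confidence interval for the slope:

The 99% CI for β₁ is: β̂₁ ± t*(α/2, n-2) × SE(β̂₁)

Step 1: Find critical t-value
- Confidence level = 0.99
- Degrees of freedom = n - 2 = 29 - 2 = 27
- t*(α/2, 27) = 2.7707

Step 2: Calculate margin of error
Margin = 2.7707 × 0.1218 = 0.3375

Step 3: Construct interval
CI = 2.4356 ± 0.3375
CI = (2.0981, 2.7731)

Interpretation: intervals built this way capture the true β₁ in 99% of repeated samples; here the plausible range for the per-unit effect of x on y is 2.0981 to 2.7731.
Both endpoints are positive, so the data support a genuinely positive slope at this confidence level.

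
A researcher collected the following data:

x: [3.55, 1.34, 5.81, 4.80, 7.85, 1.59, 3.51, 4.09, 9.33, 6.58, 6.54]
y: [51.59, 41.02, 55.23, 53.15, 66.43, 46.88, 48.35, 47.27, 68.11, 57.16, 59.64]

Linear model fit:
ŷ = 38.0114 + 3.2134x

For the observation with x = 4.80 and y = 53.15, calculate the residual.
Residual = -0.2857

The residual is the difference between the actual value and the predicted value:

Residual = y - ŷ

Step 1: Calculate predicted value
ŷ = 38.0114 + 3.2134 × 4.80
ŷ = 53.4357

Step 2: Calculate residual
Residual = 53.15 - 53.4357
Residual = -0.2857

Interpretation: the model overestimates the actual value by 0.2857 at this point (negative residual → observation lies below the fitted line).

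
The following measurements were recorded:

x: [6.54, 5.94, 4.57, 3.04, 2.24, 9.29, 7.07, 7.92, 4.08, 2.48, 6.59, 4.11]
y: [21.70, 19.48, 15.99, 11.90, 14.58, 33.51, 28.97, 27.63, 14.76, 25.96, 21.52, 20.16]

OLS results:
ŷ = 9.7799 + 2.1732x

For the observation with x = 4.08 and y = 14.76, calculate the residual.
Residual = -3.8866

The residual is the difference between the actual value and the predicted value:

Residual = y - ŷ

Step 1: Calculate predicted value
ŷ = 9.7799 + 2.1732 × 4.08
ŷ = 18.6466

Step 2: Calculate residual
Residual = 14.76 - 18.6466
Residual = -3.8866

Sign check: y < ŷ, so the point is below the line and the fit overestimates here.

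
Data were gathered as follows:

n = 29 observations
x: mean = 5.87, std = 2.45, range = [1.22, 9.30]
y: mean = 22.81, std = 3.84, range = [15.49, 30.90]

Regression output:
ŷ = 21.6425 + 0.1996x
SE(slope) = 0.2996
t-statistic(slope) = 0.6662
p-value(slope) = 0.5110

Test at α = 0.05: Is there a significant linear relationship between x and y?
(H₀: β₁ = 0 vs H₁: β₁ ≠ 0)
Since p-value = 0.5110 ≥ α = 0.05, fail to reject H₀ — the slope is not significantly different from 0.

Hypothesis test for the slope coefficient:

H₀: β₁ = 0 (no linear relationship)
H₁: β₁ ≠ 0 (linear relationship exists)

Test statistic: t = β̂₁ / SE(β̂₁) = 0.1996 / 0.2996 = 0.6662

With df = 27, the two-sided p-value for |t| = 0.6662 is 0.5110.

Decision rule: reject H₀ if p-value < α.
p-value = 0.5110 ≥ α = 0.05 → fail to reject H₀.

Conclusion: the linear association between x and y is not significant at the 5% level.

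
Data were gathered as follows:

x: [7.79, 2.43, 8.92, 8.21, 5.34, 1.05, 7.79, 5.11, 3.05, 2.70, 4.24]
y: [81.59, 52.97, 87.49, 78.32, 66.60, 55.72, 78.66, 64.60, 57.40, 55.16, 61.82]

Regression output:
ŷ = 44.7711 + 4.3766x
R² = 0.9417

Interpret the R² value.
The model explains 94.17% of the variance in y (R² = 0.9417), leaving 5.83% unexplained; the fit is strong.

The coefficient of determination R² is the fraction of the total variation in y that the fitted line accounts for.

Here R² = 0.9417:
- Explained: 94.17% of the variation in y
- Unexplained (residual): 100% − 94.17% = 5.83%
- Rule of thumb (below 0.3 weak; 0.3 to below 0.7 moderate; 0.7 and above strong) → strong

Note: R² never decreases when predictors are added, so it should not be used alone to compare models of different size.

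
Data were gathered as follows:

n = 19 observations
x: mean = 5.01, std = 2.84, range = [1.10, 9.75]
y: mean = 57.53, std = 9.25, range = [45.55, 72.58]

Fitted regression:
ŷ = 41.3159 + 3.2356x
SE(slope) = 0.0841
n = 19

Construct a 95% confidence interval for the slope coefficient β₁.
The 95% CI for β₁ is (3.0582, 3.4130)

Confidence interval for the slope:

The 95% CI for β₁ is: β̂₁ ± t*(α/2, n-2) × SE(β̂₁)

Step 1: Find critical t-value
- Confidence level = 0.95
- Degrees of freedom = n - 2 = 19 - 2 = 17
- t*(α/2, 17) = 2.1098

Step 2: Calculate margin of error
Margin = 2.1098 × 0.0841 = 0.1774

Step 3: Construct interval
CI = 3.2356 ± 0.1774
CI = (3.0582, 3.4130)

Interpretation: intervals built this way capture the true β₁ in 95% of repeated samples; here the plausible range for the per-unit effect of x on y is 3.0582 to 3.4130.
Both endpoints are positive, so the data support a genuinely positive slope at this confidence level.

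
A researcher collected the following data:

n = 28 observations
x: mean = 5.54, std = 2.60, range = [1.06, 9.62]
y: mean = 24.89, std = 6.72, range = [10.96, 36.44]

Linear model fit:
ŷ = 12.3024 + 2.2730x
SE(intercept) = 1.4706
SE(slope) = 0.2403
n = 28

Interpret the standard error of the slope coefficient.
SE(β̂₁) = 0.2403 is the estimated standard deviation of the slope estimate across repeated samples; relative to β̂₁ = 2.2730 that is 10.6%, a precise estimate.

SE(β̂₁) = 0.2403 says: if we drew many samples of n = 28 from the same population and refit each time, the fitted slopes would scatter with a standard deviation of roughly 0.2403 around the true β₁.

Relative precision:
- SE / |β̂₁| = 0.2403 / 2.2730 = 10.6%
- Rule of thumb (under 20%: precise; 20% to under 50%: moderately precise; 50% or more: imprecise) → precise

Rough 95% range (±2 SE): 2.2730 ± 0.4806 → (1.7924, 2.7536).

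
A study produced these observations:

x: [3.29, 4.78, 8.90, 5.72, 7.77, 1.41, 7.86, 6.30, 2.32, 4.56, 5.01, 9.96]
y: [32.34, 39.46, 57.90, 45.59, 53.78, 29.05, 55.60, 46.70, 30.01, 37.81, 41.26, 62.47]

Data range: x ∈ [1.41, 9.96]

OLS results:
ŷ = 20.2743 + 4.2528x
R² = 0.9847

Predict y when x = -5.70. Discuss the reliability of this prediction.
The equation gives ŷ = -3.9667; however x = -5.70 is 7.11 units below the observed range, so this extrapolated value should not be trusted.

Prediction calculation:
ŷ = 20.2743 + 4.2528 × (-5.70)
ŷ = -3.9667

Reliability:
- Data range: x ∈ [1.41, 9.96]
- Prediction point: x = -5.70 is 7.11 units below the observed range → this is EXTRAPOLATION, not interpolation

Why that matters here:
- R² describes fit only over the sampled x values; it says nothing about behaviour beyond them
- Real relationships often flatten, saturate, or turn nonlinear at extremes
- There are no observations near this x to validate the fitted line there

A defensible statement: 'if the linear trend continued to x = -5.70, y would be about -3.9667' — the premise is untested.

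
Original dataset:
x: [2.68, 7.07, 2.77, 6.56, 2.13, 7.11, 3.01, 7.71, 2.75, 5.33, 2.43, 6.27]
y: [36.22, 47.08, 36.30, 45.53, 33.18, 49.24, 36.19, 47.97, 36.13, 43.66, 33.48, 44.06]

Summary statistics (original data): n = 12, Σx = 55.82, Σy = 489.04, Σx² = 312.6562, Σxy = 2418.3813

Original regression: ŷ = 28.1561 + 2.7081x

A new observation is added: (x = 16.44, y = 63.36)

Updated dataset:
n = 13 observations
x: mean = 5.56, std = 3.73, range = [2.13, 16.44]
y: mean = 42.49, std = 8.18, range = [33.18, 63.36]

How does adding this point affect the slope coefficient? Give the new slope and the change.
New slope β₁ = 2.1488 versus 2.7081 before: a change of -0.5593 (-20.7%).

The new point has HIGH LEVERAGE: x = 16.44 is far from the original mean x̄ = 55.82/12 ≈ 4.65 (original range [2.13, 7.71]).

Step 1: Update the sums with the new point (n goes from 12 to 13)
Σx  = 55.82 + 16.44 = 72.26
Σy  = 489.04 + 63.36 = 552.40
Σx² = 312.6562 + 16.44² = 312.6562 + 270.2736 = 582.9298
Σxy = 2418.3813 + 16.44×63.36 = 2418.3813 + 1041.6384 = 3460.0197

Step 2: Recompute the slope with b₁ = (nΣxy − ΣxΣy) / (nΣx² − (Σx)²)
Numerator   = 13×3460.0197 − 72.26×552.40 = 44980.2561 − 39916.4240 = 5063.8321
Denominator = 13×582.9298 − 72.26² = 7578.0874 − 5221.5076 = 2356.5798
b₁(new) = 5063.8321 / 2356.5798 = 2.1488

(Same formula on the original sums: (12×2418.3813 − 55.82×489.04) / (12×312.6562 − 55.82²) = 1722.3628 / 636.0020 = 2.7081, matching the given fit.)

Step 3: Change in slope
Δβ₁ = 2.1488 − 2.7081 = -0.5593
Relative change = -0.5593 / 2.7081 × 100% = -20.7%
→ the slope decreases when the point is added.

A high-leverage point only changes the slope if it is off the original line; here y = 63.36 is below the original trend, so the slope decreases.
In practice: examine leverage (hᵢ) and Cook's distance rather than deleting it automatically.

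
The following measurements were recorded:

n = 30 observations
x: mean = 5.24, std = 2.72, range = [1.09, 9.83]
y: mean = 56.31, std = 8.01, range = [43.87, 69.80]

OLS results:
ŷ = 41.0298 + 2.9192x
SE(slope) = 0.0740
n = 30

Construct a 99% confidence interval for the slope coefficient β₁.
The 99% CI for β₁ is (2.7147, 3.1237)

Confidence interval for the slope:

The 99% CI for β₁ is: β̂₁ ± t*(α/2, n-2) × SE(β̂₁)

Step 1: Find critical t-value
- Confidence level = 0.99
- Degrees of freedom = n - 2 = 30 - 2 = 28
- t*(α/2, 28) = 2.7633

Step 2: Calculate margin of error
Margin = 2.7633 × 0.0740 = 0.2045

Step 3: Construct interval
CI = 2.9192 ± 0.2045
CI = (2.7147, 3.1237)

Interpretation: intervals built this way capture the true β₁ in 99% of repeated samples; here the plausible range for the per-unit effect of x on y is 2.7147 to 3.1237.
Since 0 is outside the interval, a two-sided test at α = 0.01 would reject H₀: β₁ = 0.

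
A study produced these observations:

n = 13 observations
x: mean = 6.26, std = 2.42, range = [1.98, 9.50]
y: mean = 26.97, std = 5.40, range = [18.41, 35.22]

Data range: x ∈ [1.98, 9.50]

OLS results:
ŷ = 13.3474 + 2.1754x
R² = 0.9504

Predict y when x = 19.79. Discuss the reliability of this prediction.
ŷ = 56.3986, but this is extrapolation (above the data range [1.98, 9.50]) and may be unreliable.

Prediction calculation:
ŷ = 13.3474 + 2.1754 × 19.79
ŷ = 56.3986

Reliability:
- Data range: x ∈ [1.98, 9.50]
- Prediction point: x = 19.79 is 10.29 units above the observed range → this is EXTRAPOLATION, not interpolation

Why that matters here:
- The standard error of prediction grows with (x − x̄)², and x = 19.79 is far from x̄ = 6.26
- R² describes fit only over the sampled x values; it says nothing about behaviour beyond them

Report the number if required, but flag clearly that it is an extrapolation.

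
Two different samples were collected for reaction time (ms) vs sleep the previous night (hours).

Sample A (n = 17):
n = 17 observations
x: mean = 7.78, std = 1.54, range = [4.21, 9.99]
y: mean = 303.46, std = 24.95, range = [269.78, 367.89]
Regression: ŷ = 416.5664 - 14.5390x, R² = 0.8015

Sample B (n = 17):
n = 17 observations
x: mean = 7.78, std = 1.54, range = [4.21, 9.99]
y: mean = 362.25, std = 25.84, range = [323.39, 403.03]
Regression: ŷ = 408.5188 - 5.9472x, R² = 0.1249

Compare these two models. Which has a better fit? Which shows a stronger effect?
Model A has the better fit (R² = 0.8015 vs 0.1249). Model A shows the stronger effect (|β₁| = 14.5390 vs 5.9472).

Model Comparison:

Which explains more variance? (R²)
- Model A: R² = 0.8015 → 80.15% of variance in reaction time explained
- Model B: R² = 0.1249 → 12.49% of variance in reaction time explained
- 0.8015 > 0.1249 → Model A has the better fit

Effect size (slope magnitude):
- Model A: β₁ = -14.5390 → predicted reaction time falls 14.5390 ms per additional hour of sleep
- Model B: β₁ = -5.9472 → predicted reaction time falls 5.9472 ms per additional hour of sleep
- |-14.5390| > |-5.9472| → Model A shows the stronger marginal effect

Note: A better fit (higher R²) doesn't necessarily mean a more important relationship.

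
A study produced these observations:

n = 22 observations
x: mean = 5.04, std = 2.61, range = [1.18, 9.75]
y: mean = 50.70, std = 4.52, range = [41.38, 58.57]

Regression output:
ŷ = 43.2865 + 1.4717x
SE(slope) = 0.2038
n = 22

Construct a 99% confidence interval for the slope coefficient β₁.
The 99% CI for β₁ is (0.8918, 2.0516)

Confidence interval for the slope:

The 99% CI for β₁ is: β̂₁ ± t*(α/2, n-2) × SE(β̂₁)

Step 1: Find critical t-value
- Confidence level = 0.99
- Degrees of freedom = n - 2 = 22 - 2 = 20
- t*(α/2, 20) = 2.8453

Step 2: Calculate margin of error
Margin = 2.8453 × 0.2038 = 0.5799

Step 3: Construct interval
CI = 1.4717 ± 0.5799
CI = (0.8918, 2.0516)

Interpretation: each one-unit increase in x is associated with a change in mean y of between 0.8918 and 2.0516, with 99% confidence.
The interval does not include 0, suggesting a significant linear relationship.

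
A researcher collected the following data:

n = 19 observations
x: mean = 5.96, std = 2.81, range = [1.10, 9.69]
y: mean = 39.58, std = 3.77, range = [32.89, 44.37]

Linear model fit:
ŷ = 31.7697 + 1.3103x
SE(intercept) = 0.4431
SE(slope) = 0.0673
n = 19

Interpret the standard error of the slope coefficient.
SE(slope) = 0.0673 measures the uncertainty in the estimated slope. The coefficient is estimated precisely (SE/|β̂₁| = 5.1%).

SE(β̂₁) = s / √Sxx, where s is the residual standard deviation and Sxx = Σ(x − x̄)². It is the yardstick for how far β̂₁ = 1.3103 could plausibly be from the true slope.

Relative precision:
- SE / |β̂₁| = 0.0673 / 1.3103 = 5.1%
- Rule of thumb (under 20%: precise; 20% to under 50%: moderately precise; 50% or more: imprecise) → precise

Link to the t-test: t = β̂₁ / SE(β̂₁) = 1.3103 / 0.0673 = 19.4695, the statistic for H₀: β₁ = 0.

What drives SE(β̂₁): more residual scatter → larger SE.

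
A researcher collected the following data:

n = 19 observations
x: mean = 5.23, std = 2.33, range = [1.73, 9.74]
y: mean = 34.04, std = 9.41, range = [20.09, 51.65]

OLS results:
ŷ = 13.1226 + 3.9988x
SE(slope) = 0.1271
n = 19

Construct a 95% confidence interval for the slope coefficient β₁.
The 95% CI for β₁ is (3.7306, 4.2670)

Confidence interval for the slope:

The 95% CI for β₁ is: β̂₁ ± t*(α/2, n-2) × SE(β̂₁)

Step 1: Find critical t-value
- Confidence level = 0.95
- Degrees of freedom = n - 2 = 19 - 2 = 17
- t*(α/2, 17) = 2.1098

Step 2: Calculate margin of error
Margin = 2.1098 × 0.1271 = 0.2682

Step 3: Construct interval
CI = 3.9988 ± 0.2682
CI = (3.7306, 4.2670)

Interpretation: intervals built this way capture the true β₁ in 95% of repeated samples; here the plausible range for the per-unit effect of x on y is 3.7306 to 4.2670.
The interval does not include 0, suggesting a significant linear relationship.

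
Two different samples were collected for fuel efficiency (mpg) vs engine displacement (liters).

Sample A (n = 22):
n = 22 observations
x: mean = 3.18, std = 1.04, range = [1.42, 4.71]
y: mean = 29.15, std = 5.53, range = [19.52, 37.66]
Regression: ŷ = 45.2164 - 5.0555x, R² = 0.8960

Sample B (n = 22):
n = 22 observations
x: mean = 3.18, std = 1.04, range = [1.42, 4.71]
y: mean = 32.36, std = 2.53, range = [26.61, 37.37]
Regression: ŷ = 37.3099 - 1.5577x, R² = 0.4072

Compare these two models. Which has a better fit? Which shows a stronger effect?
Model A has the better fit (R² = 0.8960 vs 0.4072). Model A shows the stronger effect (|β₁| = 5.0555 vs 1.5577).

Model Comparison:

Goodness of fit (R²):
- Model A: R² = 0.8960 → 89.60% of variance in fuel efficiency explained
- Model B: R² = 0.4072 → 40.72% of variance in fuel efficiency explained
- 0.8960 > 0.4072 → Model A has the better fit

Effect size (slope magnitude):
- Model A: β₁ = -5.0555 → predicted fuel efficiency falls 5.0555 mpg per additional liter of engine displacement
- Model B: β₁ = -1.5577 → predicted fuel efficiency falls 1.5577 mpg per additional liter of engine displacement
- |-5.0555| > |-1.5577| → Model A shows the stronger marginal effect

Notes:
- The two samples could reflect different populations, time periods, or measurement quality.
- A steeper slope doesn't make a better model if the scatter around the line is large.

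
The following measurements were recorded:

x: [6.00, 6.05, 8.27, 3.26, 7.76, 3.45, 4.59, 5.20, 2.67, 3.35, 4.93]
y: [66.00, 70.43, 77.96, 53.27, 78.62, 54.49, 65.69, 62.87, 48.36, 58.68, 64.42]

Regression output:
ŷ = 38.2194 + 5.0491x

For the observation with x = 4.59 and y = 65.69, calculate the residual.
Residual = 4.2952

The residual is the difference between the actual value and the predicted value:

Residual = y - ŷ

Step 1: Calculate predicted value
ŷ = 38.2194 + 5.0491 × 4.59
ŷ = 61.3948

Step 2: Calculate residual
Residual = 65.69 - 61.3948
Residual = 4.2952

Sign check: y > ŷ, so the point is above the line and the fit underestimates here.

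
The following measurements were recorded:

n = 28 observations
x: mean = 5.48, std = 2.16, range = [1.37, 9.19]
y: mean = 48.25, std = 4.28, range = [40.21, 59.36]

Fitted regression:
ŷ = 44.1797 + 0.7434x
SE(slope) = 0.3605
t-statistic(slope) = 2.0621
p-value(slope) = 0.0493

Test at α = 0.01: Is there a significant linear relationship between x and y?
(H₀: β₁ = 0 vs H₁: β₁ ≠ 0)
Fail to reject H₀: p-value = 0.0493 ≥ α = 0.01. The linear relationship is not significant at the 1% level.

Hypothesis test for the slope coefficient:

H₀: β₁ = 0 (no linear relationship)
H₁: β₁ ≠ 0 (linear relationship exists)

Test statistic: t = β̂₁ / SE(β̂₁) = 0.7434 / 0.3605 = 2.0621

With df = 26, the two-sided p-value for |t| = 2.0621 is 0.0493.

Decision rule: reject H₀ if p-value < α.
p-value = 0.0493 ≥ α = 0.01 → fail to reject H₀.

There is not sufficient evidence at the 1% significance level to conclude that a linear relationship exists between x and y.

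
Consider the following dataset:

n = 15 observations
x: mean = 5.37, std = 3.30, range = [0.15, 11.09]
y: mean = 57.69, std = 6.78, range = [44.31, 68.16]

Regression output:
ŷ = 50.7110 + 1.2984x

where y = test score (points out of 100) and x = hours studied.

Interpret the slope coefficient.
An increase of one hour in study time is associated with a 1.2984 points increase in predicted test score.

β₁ = 1.2984 is the change in predicted test score (points) per additional hour of study time.

Interpretation:
- Study time up by 1 hour → predicted test score increases by 1.2984 points
- This is a linear approximation: the same per-unit change is assumed across the whole observed x range
- The slope describes association in these data, not necessarily a causal effect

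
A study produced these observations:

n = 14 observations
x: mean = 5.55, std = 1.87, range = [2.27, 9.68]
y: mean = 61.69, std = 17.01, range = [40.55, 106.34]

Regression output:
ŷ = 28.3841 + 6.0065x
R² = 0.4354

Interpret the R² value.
About 43.54% of the variability in y is accounted for by the regression on x (R² = 0.4354) — a moderate linear fit.

The coefficient of determination R² is the fraction of the total variation in y that the fitted line accounts for.

Here R² = 0.4354:
- Explained: 43.54% of the variation in y
- Unexplained (residual): 100% − 43.54% = 56.46%
- Rule of thumb (below 0.3 weak; 0.3 to below 0.7 moderate; 0.7 and above strong) → moderate

Note: R² says nothing about causation, and a high R² does not by itself mean the linear form is appropriate — check the residuals.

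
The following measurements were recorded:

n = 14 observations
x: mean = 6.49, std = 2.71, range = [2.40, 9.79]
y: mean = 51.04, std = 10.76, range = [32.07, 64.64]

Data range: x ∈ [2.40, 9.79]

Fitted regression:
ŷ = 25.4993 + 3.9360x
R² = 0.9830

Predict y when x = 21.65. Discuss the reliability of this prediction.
ŷ = 110.7137 (extrapolation — x = 21.65 lies outside [2.40, 9.79], so reliability is low).

Prediction calculation:
ŷ = 25.4993 + 3.9360 × 21.65
ŷ = 110.7137

Reliability:
- Data range: x ∈ [2.40, 9.79]
- Prediction point: x = 21.65 is 11.86 units above the observed range → this is EXTRAPOLATION, not interpolation

Why that matters here:
- The standard error of prediction grows with (x − x̄)², and x = 21.65 is far from x̄ = 6.49
- Real relationships often flatten, saturate, or turn nonlinear at extremes
- There are no observations near this x to validate the fitted line there

A defensible statement: 'if the linear trend continued to x = 21.65, y would be about 110.7137' — the premise is untested.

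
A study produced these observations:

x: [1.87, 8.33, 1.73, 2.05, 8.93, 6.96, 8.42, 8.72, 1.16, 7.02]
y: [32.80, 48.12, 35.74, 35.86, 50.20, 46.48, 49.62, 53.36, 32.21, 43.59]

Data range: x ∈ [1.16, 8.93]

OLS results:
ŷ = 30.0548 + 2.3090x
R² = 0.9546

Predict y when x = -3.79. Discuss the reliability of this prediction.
The equation gives ŷ = 21.3037; however x = -3.79 is 4.95 units below the observed range, so this extrapolated value should not be trusted.

Prediction calculation:
ŷ = 30.0548 + 2.3090 × (-3.79)
ŷ = 21.3037

Reliability:
- Data range: x ∈ [1.16, 8.93]
- Prediction point: x = -3.79 is 4.95 units below the observed range → this is EXTRAPOLATION, not interpolation

Why that matters here:
- The linear relationship may not hold outside the observed range
- There are no observations near this x to validate the fitted line there
- The standard error of prediction grows with (x − x̄)², and x = -3.79 is far from x̄ = 5.52

Report the number if required, but flag clearly that it is an extrapolation.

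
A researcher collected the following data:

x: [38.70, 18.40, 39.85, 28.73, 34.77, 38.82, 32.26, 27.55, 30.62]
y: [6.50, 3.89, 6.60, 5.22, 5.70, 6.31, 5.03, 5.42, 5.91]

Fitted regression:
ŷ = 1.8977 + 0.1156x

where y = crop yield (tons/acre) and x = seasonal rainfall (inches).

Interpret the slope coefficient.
An increase of one inch in rainfall is associated with a 0.1156 tons/acre increase in predicted crop yield.

The slope coefficient β₁ = 0.1156 represents the marginal effect of rainfall on crop yield.

Interpretation:
- Rainfall up by 1 inch → predicted crop yield increases by 0.1156 tons/acre
- This is a linear approximation: the same per-unit change is assumed across the whole observed x range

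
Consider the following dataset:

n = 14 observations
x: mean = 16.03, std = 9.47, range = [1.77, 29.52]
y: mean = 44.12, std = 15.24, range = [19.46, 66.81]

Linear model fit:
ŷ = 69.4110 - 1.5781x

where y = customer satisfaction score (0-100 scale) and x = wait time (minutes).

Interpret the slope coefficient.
On average, satisfaction score is about 1.5781 points lower for every extra minute of wait time.

The slope coefficient β₁ = -1.5781 represents the marginal effect of wait time on satisfaction score.

Interpretation:
- Wait time up by 1 minute → predicted satisfaction score decreases by 1.5781 points
- The effect is assumed constant over the observed range of x (linearity)

The intercept β₀ = 69.4110 is the predicted satisfaction score when wait time = 0; since the smallest observed x is 1.77, this is an extrapolation and mainly anchors the line.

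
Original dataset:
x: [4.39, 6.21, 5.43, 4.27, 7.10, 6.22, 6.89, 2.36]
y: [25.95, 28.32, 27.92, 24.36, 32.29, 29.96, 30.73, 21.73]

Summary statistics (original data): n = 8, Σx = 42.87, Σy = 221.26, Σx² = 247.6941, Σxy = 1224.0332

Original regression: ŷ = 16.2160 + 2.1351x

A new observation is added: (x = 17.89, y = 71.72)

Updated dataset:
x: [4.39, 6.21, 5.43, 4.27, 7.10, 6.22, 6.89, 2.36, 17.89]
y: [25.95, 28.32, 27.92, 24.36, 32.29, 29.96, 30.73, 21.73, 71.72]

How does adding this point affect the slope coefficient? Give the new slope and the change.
The slope changes from 2.1351 to 3.3587 (change of +1.2236, or +57.3%).

x = 17.89 lies well outside the original x-range [2.36, 7.10] (x̄ ≈ 5.36), so this observation has high leverage and can move the slope substantially.

Step 1: Update the sums with the new point (n goes from 8 to 9)
Σx  = 42.87 + 17.89 = 60.76
Σy  = 221.26 + 71.72 = 292.98
Σx² = 247.6941 + 17.89² = 247.6941 + 320.0521 = 567.7462
Σxy = 1224.0332 + 17.89×71.72 = 1224.0332 + 1283.0708 = 2507.1040

Step 2: Recompute the slope with b₁ = (nΣxy − ΣxΣy) / (nΣx² − (Σx)²)
Numerator   = 9×2507.1040 − 60.76×292.98 = 22563.9360 − 17801.4648 = 4762.4712
Denominator = 9×567.7462 − 60.76² = 5109.7158 − 3691.7776 = 1417.9382
b₁(new) = 4762.4712 / 1417.9382 = 3.3587

(Same formula on the original sums: (8×1224.0332 − 42.87×221.26) / (8×247.6941 − 42.87²) = 306.8494 / 143.7159 = 2.1351, matching the given fit.)

Step 3: Change in slope
Δβ₁ = 3.3587 − 2.1351 = +1.2236
Relative change = +1.2236 / 2.1351 × 100% = +57.3%
→ the slope increases when the point is added.

Because the point sits above the extension of the original line at a high-leverage x, it tilts the fit up.
In practice: examine leverage (hᵢ) and Cook's distance rather than deleting it automatically.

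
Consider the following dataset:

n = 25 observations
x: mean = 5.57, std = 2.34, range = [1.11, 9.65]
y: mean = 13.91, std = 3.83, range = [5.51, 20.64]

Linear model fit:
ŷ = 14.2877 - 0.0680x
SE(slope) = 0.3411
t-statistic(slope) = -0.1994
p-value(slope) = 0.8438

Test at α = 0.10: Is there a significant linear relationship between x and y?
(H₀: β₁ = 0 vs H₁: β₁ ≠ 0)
Since p-value = 0.8438 ≥ α = 0.10, fail to reject H₀ — the slope is not significantly different from 0.

Hypothesis test for the slope coefficient:

H₀: β₁ = 0 (no linear relationship)
H₁: β₁ ≠ 0 (linear relationship exists)

Test statistic: t = β̂₁ / SE(β̂₁) = -0.0680 / 0.3411 = -0.1994

With df = 23, the two-sided p-value for |t| = 0.1994 is 0.8438.

Decision rule: reject H₀ if p-value < α.
p-value = 0.8438 ≥ α = 0.10 → fail to reject H₀.

Conclusion: the linear association between x and y is not significant at the 10% level.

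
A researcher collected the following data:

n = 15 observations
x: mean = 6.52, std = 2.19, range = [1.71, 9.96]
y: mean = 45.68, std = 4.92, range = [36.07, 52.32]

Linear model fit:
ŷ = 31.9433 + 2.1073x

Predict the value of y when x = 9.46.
ŷ = 51.8784

x = 9.46 lies inside the observed range [1.71, 9.96], so the fitted equation applies directly:

ŷ = 31.9433 + 2.1073 × 9.46
ŷ = 31.9433 + 19.9351
ŷ = 51.8784

This is a point prediction; actual observations scatter around it by roughly the residual standard deviation.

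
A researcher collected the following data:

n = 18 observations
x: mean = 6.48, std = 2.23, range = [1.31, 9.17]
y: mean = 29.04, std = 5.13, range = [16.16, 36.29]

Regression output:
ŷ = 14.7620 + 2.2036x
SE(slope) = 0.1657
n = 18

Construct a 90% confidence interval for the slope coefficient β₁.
The 90% CI for β₁ is (1.9143, 2.4929)

Confidence interval for the slope:

The 90% CI for β₁ is: β̂₁ ± t*(α/2, n-2) × SE(β̂₁)

Step 1: Find critical t-value
- Confidence level = 0.9
- Degrees of freedom = n - 2 = 18 - 2 = 16
- t*(α/2, 16) = 1.7459

Step 2: Calculate margin of error
Margin = 1.7459 × 0.1657 = 0.2893

Step 3: Construct interval
CI = 2.2036 ± 0.2893
CI = (1.9143, 2.4929)

Interpretation: each one-unit increase in x is associated with a change in mean y of between 1.9143 and 2.4929, with 90% confidence.
Since 0 is outside the interval, a two-sided test at α = 0.10 would reject H₀: β₁ = 0.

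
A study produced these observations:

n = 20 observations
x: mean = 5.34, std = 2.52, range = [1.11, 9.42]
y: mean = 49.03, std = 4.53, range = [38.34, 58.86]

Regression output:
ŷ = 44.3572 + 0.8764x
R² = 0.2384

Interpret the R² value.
The model explains 23.84% of the variance in y (R² = 0.2384), leaving 76.16% unexplained; the fit is weak.

R² (coefficient of determination) measures the proportion of variance in y explained by the regression model.

Here R² = 0.2384:
- Explained: 23.84% of the variation in y
- Unexplained (residual): 100% − 23.84% = 76.16%
- Rule of thumb (below 0.3 weak; 0.3 to below 0.7 moderate; 0.7 and above strong) → weak

Equivalently, for simple linear regression R² = r², so |r| = √0.2384 ≈ 0.4883.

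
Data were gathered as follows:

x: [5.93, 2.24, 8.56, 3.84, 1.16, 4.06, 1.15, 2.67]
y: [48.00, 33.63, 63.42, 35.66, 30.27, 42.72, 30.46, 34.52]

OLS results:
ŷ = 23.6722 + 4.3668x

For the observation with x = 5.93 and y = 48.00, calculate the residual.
Residual = -1.5673

The residual is the difference between the actual value and the predicted value:

Residual = y - ŷ

Step 1: Calculate predicted value
ŷ = 23.6722 + 4.3668 × 5.93
ŷ = 49.5673

Step 2: Calculate residual
Residual = 48.00 - 49.5673
Residual = -1.5673

Interpretation: the model overestimates the actual value by 1.5673 at this point (negative residual → observation lies below the fitted line).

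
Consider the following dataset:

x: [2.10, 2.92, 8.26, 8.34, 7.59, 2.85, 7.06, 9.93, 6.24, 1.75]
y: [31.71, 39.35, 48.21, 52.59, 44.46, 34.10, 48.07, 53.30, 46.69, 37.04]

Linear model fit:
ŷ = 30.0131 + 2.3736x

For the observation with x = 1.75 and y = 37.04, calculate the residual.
Residual = 2.8731

The residual is the difference between the actual value and the predicted value:

Residual = y - ŷ

Step 1: Calculate predicted value
ŷ = 30.0131 + 2.3736 × 1.75
ŷ = 34.1669

Step 2: Calculate residual
Residual = 37.04 - 34.1669
Residual = 2.8731

Interpretation: the model underestimates the actual value by 2.8731 at this point (positive residual → observation lies above the fitted line).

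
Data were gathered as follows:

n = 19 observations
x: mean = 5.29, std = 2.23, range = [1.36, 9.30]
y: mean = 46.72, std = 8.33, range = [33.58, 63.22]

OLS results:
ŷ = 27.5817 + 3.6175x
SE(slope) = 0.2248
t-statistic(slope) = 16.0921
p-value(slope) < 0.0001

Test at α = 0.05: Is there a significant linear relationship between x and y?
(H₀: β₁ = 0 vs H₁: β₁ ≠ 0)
Since p-value < 0.0001 < α = 0.05, reject H₀ — the slope is significantly different from 0.

Hypothesis test for the slope coefficient:

H₀: β₁ = 0 (no linear relationship)
H₁: β₁ ≠ 0 (linear relationship exists)

Test statistic: t = β̂₁ / SE(β̂₁) = 3.6175 / 0.2248 = 16.0921

With df = 17, the two-sided p-value for |t| = 16.0921 is <0.0001.

Decision rule: reject H₀ if p-value < α.
p-value < 0.0001 < α = 0.05 → reject H₀.

Conclusion: the linear association between x and y is significant at the 5% level.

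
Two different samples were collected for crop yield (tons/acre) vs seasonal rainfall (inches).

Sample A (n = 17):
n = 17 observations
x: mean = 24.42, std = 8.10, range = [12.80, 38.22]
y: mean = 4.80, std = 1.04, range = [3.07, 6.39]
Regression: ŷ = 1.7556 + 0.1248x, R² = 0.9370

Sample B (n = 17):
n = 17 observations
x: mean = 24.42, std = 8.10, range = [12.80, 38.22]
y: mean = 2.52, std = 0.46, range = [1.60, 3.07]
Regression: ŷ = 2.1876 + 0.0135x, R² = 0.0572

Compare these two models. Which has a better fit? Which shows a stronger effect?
Model A has the better fit (R² = 0.9370 vs 0.0572). Model A shows the stronger effect (|β₁| = 0.1248 vs 0.0135).

Model Comparison:

Fit — compare R²:
- Model A: R² = 0.9370 → 93.70% of variance in crop yield explained
- Model B: R² = 0.0572 → 5.72% of variance in crop yield explained
- 0.9370 > 0.0572 → Model A has the better fit

Which has the larger per-inch effect? (|β₁|)
- Model A: β₁ = 0.1248 → predicted crop yield rises 0.1248 tons/acre per additional inch of rainfall
- Model B: β₁ = 0.0135 → predicted crop yield rises 0.0135 tons/acre per additional inch of rainfall
- |0.1248| > |0.0135| → Model A shows the stronger marginal effect

Note: The two samples could reflect different populations, time periods, or measurement quality.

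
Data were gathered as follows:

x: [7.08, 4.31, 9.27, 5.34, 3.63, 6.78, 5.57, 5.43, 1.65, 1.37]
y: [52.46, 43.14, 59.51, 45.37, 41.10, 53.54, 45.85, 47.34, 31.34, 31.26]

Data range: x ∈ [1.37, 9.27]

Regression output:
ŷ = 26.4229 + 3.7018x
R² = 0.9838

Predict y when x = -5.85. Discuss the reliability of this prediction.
The equation gives ŷ = 4.7674; however x = -5.85 is 7.22 units below the observed range, so this extrapolated value should not be trusted.

Prediction calculation:
ŷ = 26.4229 + 3.7018 × (-5.85)
ŷ = 4.7674

Reliability:
- Data range: x ∈ [1.37, 9.27]
- Prediction point: x = -5.85 is 7.22 units below the observed range → this is EXTRAPOLATION, not interpolation

Why that matters here:
- There are no observations near this x to validate the fitted line there
- R² describes fit only over the sampled x values; it says nothing about behaviour beyond them

Report the number if required, but flag clearly that it is an extrapolation.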